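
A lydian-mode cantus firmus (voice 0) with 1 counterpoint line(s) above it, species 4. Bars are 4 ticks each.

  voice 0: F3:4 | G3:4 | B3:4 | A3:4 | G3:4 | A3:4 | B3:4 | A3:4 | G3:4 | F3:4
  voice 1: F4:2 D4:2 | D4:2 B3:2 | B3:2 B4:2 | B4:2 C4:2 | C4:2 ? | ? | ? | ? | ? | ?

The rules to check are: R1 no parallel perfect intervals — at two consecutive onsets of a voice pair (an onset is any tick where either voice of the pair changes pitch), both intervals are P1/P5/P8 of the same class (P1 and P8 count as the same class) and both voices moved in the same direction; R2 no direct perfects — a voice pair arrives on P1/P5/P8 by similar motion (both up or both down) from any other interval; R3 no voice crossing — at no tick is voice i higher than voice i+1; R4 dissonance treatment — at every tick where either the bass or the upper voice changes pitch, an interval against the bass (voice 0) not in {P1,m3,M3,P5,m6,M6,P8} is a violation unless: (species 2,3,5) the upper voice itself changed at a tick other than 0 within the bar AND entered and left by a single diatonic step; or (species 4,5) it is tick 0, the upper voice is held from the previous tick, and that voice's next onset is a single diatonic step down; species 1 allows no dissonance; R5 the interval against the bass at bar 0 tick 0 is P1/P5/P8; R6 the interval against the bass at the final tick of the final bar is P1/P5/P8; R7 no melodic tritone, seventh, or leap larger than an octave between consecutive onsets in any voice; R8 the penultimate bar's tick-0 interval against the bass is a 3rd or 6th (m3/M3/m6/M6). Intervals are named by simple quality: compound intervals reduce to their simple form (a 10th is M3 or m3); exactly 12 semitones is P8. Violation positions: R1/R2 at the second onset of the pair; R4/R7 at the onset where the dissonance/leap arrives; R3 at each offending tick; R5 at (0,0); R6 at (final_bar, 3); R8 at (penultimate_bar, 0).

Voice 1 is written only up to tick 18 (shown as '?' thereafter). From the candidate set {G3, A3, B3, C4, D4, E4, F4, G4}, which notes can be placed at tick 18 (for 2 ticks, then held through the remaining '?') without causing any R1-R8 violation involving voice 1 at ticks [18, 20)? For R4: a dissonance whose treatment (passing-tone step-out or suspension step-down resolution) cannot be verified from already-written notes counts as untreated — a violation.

{B3, C4, D4, E4, G3, G4}

G3: legal
A3: violates R4
B3: legal
C4: legal
D4: legal
E4: legal
F4: violates R4
G4: legal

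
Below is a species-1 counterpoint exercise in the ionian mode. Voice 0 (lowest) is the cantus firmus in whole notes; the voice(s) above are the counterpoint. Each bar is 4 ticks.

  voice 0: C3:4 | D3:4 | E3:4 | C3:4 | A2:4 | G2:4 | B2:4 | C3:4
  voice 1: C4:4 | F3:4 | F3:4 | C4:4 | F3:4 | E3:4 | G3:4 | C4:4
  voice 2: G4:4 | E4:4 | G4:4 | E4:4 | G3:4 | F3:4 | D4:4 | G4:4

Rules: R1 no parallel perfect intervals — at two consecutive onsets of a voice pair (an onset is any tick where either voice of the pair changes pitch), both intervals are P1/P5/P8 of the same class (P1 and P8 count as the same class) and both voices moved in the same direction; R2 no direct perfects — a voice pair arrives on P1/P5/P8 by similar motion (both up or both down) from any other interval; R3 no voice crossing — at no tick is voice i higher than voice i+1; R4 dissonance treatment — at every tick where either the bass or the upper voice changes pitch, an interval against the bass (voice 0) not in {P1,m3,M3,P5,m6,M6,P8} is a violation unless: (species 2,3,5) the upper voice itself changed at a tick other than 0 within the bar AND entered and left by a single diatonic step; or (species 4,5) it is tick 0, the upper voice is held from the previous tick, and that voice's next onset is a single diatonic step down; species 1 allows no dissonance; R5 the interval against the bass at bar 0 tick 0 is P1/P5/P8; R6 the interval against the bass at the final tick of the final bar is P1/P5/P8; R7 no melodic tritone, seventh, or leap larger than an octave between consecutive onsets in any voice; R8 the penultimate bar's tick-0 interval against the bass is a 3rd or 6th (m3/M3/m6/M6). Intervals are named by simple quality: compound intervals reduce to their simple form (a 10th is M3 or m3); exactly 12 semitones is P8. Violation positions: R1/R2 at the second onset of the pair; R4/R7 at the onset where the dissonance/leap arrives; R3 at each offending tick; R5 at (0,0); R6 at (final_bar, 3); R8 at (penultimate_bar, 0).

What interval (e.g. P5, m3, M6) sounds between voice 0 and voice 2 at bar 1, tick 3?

voice 0=D3 voice 2=E4 -> M2

M2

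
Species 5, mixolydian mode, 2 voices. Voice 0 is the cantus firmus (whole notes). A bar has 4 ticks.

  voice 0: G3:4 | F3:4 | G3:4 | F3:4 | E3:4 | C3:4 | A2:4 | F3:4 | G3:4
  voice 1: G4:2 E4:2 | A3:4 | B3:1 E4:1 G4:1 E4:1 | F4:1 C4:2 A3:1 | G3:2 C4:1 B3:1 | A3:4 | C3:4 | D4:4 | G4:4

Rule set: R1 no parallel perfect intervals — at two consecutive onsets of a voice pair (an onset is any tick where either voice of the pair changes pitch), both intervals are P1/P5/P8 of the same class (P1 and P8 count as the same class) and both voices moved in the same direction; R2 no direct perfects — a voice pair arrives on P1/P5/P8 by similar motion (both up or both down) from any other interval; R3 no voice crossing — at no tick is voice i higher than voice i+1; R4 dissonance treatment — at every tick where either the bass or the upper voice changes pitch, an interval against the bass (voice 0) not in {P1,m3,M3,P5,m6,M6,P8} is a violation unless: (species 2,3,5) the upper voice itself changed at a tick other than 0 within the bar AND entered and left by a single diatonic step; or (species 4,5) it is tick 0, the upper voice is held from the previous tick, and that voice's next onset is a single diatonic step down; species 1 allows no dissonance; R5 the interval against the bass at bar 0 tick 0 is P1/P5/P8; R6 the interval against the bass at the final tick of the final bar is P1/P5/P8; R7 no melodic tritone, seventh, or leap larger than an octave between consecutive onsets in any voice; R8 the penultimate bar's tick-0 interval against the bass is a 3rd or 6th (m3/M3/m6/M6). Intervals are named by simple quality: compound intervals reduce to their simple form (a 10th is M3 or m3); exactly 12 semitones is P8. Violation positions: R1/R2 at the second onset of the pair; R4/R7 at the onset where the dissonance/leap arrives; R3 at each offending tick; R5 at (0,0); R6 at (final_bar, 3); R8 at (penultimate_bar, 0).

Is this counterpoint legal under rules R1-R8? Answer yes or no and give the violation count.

No (2 violations)

bar 0: v0=G3 v1=G4 (P8)
bar 1: v0=F3 v1=A3 (M3)
bar 2: v0=G3 v1=B3 (M3)
bar 3: v0=F3 v1=F4 (P8)
bar 4: v0=E3 v1=G3 (m3)
bar 5: v0=C3 v1=A3 (M6)
bar 6: v0=A2 v1=C3 (m3)
bar 7: v0=F3 v1=D4 (M6)
bar 8: v0=G3 v1=G4 (P8)
  R7 @ bar7.0: C3->D4 leap 14st
  R2 @ bar8.0: F3/D4 M6 -> G3/G4 P8 similar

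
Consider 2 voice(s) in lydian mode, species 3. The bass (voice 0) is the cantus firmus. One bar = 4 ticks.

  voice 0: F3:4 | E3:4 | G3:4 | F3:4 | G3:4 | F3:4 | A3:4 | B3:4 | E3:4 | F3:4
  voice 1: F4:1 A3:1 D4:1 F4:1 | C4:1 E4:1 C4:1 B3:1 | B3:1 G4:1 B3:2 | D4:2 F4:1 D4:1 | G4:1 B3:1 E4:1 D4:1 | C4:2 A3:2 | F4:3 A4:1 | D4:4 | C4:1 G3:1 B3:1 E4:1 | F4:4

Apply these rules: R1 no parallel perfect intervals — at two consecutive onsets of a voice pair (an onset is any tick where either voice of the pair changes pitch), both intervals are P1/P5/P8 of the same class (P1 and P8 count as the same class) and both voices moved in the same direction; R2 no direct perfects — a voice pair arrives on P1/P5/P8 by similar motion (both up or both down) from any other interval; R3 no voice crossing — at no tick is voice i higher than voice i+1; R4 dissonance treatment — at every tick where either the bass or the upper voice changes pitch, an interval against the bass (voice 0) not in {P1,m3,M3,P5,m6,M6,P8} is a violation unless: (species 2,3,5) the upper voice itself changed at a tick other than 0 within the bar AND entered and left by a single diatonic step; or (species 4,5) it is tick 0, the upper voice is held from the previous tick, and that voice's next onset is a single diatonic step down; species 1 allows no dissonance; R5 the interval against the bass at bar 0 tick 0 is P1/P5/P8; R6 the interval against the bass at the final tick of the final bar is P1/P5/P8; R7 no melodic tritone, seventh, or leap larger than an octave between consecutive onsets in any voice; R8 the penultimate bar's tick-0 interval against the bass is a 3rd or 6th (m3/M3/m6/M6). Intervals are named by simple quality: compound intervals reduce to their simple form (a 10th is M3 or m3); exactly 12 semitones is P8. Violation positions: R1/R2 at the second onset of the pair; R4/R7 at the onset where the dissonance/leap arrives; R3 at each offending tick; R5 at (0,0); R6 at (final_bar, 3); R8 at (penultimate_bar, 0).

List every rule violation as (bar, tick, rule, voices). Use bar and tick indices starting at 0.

(4, 0, R2, (0, 1))
(5, 0, R1, (0, 1))
(9, 0, R1, (0, 1))

bar 0: v0=F3 v1=F4 downbeat P8
bar 1: v0=E3 v1=C4 downbeat m6
bar 2: v0=G3 v1=B3 downbeat M3
bar 3: v0=F3 v1=D4 downbeat M6
bar 4: v0=G3 v1=G4 downbeat P8
bar 5: v0=F3 v1=C4 downbeat P5
bar 6: v0=A3 v1=F4 downbeat m6
bar 7: v0=B3 v1=D4 downbeat m3
bar 8: v0=E3 v1=C4 downbeat m6
bar 9: v0=F3 v1=F4 downbeat P8
  -> R2 @ bar 4 tick 0 v(0, 1): F3/D4 M6 -> G3/G4 P8 similar
  -> R1 @ bar 5 tick 0 v(0, 1): G3/D4 P5 -> F3/C4 P5 similar
  -> R1 @ bar 9 tick 0 v(0, 1): E3/E4 P8 -> F3/F4 P8 similar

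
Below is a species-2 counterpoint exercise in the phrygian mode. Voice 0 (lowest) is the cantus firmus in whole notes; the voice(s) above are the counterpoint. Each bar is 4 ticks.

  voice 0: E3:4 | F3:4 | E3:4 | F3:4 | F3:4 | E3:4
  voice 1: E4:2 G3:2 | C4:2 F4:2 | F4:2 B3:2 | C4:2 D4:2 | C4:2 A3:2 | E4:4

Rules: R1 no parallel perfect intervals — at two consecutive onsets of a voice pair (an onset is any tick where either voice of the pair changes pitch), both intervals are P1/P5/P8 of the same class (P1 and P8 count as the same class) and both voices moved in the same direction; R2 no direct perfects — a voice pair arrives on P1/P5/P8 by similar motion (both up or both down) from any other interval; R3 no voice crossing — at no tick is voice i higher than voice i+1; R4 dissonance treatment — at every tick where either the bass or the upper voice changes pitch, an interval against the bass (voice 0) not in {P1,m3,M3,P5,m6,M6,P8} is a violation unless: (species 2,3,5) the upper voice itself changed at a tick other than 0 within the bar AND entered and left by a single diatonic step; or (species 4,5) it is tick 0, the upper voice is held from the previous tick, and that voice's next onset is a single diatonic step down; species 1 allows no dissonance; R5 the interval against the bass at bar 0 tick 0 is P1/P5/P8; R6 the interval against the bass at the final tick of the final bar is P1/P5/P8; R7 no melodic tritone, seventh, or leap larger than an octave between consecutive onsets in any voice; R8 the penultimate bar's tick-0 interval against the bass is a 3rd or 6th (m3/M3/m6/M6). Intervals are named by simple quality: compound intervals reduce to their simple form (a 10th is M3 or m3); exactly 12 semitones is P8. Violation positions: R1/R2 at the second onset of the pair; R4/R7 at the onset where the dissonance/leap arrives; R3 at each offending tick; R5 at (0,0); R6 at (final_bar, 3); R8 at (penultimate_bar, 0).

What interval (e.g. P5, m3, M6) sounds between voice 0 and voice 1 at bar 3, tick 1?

voice 0=F3 voice 1=C4 -> P5

P5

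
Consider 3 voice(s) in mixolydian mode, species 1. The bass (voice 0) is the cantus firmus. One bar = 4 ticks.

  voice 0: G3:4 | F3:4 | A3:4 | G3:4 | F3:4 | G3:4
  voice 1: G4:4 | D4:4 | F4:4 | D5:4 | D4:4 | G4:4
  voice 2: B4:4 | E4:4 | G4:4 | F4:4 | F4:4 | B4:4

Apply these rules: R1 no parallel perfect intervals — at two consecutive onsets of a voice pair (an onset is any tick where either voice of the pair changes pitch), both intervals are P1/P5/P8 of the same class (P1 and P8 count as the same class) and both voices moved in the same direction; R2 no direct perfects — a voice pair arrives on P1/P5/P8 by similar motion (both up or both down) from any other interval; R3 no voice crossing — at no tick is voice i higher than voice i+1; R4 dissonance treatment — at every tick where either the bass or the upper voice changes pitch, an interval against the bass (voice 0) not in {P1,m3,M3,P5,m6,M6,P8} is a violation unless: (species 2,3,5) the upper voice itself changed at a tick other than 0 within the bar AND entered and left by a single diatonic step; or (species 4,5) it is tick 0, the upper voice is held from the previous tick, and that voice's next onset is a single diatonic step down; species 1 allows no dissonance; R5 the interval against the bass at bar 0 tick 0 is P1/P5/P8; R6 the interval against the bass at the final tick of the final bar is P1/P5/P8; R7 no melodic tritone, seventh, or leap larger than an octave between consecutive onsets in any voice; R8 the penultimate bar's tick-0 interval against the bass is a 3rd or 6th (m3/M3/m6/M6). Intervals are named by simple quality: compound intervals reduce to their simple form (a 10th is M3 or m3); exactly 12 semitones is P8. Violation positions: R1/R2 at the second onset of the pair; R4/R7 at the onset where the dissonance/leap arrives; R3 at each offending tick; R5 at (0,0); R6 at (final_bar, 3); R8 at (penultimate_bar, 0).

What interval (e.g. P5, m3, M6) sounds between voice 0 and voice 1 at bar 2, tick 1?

voice 0=A3 voice 1=F4 -> m6

m6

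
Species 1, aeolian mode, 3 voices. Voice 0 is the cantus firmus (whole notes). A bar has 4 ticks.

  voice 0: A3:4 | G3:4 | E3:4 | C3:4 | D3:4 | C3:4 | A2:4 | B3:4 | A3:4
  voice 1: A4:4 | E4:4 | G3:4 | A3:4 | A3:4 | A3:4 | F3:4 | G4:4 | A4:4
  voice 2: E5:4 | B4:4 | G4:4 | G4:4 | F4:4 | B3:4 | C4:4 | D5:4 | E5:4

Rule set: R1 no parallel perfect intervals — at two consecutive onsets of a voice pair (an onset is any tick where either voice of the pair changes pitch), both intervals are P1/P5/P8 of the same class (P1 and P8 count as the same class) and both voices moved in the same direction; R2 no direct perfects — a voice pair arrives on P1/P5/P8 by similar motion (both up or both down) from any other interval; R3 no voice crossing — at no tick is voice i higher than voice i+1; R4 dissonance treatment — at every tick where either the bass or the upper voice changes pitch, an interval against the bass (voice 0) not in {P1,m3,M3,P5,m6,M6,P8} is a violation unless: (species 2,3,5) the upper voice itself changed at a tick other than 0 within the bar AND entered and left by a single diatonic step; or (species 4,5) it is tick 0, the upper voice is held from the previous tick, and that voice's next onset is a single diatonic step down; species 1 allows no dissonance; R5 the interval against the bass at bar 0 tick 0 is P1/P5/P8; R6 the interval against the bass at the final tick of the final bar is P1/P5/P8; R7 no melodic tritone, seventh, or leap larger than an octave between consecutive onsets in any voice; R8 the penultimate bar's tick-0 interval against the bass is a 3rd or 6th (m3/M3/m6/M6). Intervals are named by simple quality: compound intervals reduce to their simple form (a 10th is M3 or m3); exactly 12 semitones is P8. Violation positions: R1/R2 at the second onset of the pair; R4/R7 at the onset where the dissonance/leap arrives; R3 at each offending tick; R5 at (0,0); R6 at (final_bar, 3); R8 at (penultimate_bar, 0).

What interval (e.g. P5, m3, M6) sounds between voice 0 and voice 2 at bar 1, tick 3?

voice 0=G3 voice 2=B4 -> M3

M3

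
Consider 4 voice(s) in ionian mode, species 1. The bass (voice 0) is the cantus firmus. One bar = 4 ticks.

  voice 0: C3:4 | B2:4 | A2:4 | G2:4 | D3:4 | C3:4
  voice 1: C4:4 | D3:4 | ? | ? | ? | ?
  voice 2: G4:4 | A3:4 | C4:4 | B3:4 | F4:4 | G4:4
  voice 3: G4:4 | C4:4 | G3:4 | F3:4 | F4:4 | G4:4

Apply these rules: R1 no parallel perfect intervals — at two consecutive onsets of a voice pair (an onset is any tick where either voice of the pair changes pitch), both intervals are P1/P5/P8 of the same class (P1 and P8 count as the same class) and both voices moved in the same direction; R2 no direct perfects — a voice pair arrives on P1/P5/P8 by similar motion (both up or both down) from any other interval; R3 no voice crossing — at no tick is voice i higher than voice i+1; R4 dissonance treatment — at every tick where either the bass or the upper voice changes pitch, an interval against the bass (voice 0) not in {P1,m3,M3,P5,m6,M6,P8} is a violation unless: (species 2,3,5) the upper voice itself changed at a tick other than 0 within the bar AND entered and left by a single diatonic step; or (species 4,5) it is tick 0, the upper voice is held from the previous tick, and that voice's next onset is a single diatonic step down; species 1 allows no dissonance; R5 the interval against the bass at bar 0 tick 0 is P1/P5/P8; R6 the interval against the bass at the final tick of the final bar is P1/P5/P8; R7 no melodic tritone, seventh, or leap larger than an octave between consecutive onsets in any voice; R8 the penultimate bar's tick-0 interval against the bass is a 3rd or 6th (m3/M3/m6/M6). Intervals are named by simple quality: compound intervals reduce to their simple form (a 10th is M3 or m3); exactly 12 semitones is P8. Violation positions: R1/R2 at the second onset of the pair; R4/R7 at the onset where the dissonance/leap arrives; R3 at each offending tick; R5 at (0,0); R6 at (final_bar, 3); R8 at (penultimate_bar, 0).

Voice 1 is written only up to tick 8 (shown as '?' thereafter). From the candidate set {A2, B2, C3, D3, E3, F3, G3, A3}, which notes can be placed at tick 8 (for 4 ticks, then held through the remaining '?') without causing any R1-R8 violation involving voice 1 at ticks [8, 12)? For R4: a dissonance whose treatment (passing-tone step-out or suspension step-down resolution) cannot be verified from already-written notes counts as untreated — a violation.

A2: violates R2
B2: violates R4
C3: violates R2
D3: violates R4
E3: legal
F3: violates R1
G3: violates R4
A3: legal

{A3, E3}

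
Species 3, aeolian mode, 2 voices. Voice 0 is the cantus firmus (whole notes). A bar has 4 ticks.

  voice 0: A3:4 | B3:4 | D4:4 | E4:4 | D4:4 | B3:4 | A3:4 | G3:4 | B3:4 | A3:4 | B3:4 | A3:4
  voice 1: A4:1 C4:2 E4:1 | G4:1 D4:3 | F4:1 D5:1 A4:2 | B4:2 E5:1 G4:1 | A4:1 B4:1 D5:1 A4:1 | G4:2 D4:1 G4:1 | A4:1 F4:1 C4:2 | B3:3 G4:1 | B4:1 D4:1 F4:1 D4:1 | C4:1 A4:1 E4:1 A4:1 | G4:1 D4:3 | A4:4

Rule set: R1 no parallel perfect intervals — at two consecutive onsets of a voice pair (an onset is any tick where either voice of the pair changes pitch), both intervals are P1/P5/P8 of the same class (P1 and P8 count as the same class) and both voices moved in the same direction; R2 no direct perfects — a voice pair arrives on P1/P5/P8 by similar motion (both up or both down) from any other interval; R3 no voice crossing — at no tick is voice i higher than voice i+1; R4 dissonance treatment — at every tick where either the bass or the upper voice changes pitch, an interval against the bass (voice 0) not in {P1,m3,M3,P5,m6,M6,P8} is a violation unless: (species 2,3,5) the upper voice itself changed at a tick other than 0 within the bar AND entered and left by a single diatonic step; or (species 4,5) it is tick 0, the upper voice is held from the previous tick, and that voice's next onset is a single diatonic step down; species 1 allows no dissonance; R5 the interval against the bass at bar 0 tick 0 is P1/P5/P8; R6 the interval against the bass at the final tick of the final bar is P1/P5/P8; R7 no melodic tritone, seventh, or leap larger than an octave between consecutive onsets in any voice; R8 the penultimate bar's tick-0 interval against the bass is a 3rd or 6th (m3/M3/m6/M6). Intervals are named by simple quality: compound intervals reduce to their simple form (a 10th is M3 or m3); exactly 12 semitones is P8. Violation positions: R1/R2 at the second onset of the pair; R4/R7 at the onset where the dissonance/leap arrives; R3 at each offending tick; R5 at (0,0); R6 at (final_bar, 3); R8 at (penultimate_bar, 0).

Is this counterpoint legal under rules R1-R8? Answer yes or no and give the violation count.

bar 0: v0=A3 v1=A4 (P8)
bar 1: v0=B3 v1=G4 (m6)
bar 2: v0=D4 v1=F4 (m3)
bar 3: v0=E4 v1=B4 (P5)
bar 4: v0=D4 v1=A4 (P5)
bar 5: v0=B3 v1=G4 (m6)
bar 6: v0=A3 v1=A4 (P8)
bar 7: v0=G3 v1=B3 (M3)
bar 8: v0=B3 v1=B4 (P8)
bar 9: v0=A3 v1=C4 (m3)
bar 10: v0=B3 v1=G4 (m6)
bar 11: v0=A3 v1=A4 (P8)
  R1 @ bar3.0: D4/A4 P5 -> E4/B4 P5 similar
  R1 @ bar8.0: G3/G4 P8 -> B3/B4 P8 similar
  R4 @ bar8.2: B3/F4 TT untreated

No (3 violations)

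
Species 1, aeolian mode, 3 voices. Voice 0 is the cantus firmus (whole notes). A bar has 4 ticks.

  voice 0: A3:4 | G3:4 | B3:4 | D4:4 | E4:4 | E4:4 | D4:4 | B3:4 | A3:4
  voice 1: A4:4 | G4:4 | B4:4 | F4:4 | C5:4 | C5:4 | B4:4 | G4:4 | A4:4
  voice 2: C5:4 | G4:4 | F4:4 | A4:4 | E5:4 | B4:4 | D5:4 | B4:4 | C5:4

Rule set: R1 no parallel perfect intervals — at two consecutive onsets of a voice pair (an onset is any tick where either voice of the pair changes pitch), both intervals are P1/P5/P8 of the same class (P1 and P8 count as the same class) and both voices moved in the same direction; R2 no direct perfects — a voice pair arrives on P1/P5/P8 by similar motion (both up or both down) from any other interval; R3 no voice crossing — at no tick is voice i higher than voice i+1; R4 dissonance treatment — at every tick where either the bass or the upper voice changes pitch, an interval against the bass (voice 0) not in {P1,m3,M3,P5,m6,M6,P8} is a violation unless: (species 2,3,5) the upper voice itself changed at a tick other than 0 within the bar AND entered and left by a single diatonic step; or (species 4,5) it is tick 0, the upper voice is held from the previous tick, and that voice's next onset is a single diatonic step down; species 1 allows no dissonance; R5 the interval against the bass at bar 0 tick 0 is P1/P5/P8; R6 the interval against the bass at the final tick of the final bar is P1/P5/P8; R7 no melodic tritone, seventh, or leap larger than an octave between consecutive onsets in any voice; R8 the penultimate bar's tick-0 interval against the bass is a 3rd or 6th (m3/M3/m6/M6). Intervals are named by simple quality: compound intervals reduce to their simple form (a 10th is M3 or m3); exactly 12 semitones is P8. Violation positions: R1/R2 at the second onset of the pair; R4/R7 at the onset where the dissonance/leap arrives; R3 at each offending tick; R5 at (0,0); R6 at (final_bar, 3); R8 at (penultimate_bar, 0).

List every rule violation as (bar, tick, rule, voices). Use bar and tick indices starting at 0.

(0, 0, R5, (0, 2))
(1, 0, R1, (0, 1))
(1, 0, R2, (0, 2))
(1, 0, R2, (1, 2))
(2, 0, R1, (0, 1))
(2, 0, R3, (1, 2))
(2, 0, R4, (0, 2))
(2, 1, R3, (1, 2))
(2, 2, R3, (1, 2))
(2, 3, R3, (1, 2))
(3, 0, R2, (0, 2))
(3, 0, R7, (1,))
(4, 0, R2, (0, 2))
(5, 0, R3, (1, 2))
(5, 1, R3, (1, 2))
(5, 2, R3, (1, 2))
(5, 3, R3, (1, 2))
(7, 0, R1, (0, 2))
(7, 0, R8, (0, 2))
(8, 3, R6, (0, 2))

bar 0: v0=A3 v1=A4 v2=C5 downbeat m3
bar 1: v0=G3 v1=G4 v2=G4 downbeat P8
bar 2: v0=B3 v1=B4 v2=F4 downbeat TT
bar 3: v0=D4 v1=F4 v2=A4 downbeat P5
bar 4: v0=E4 v1=C5 v2=E5 downbeat P8
bar 5: v0=E4 v1=C5 v2=B4 downbeat P5
bar 6: v0=D4 v1=B4 v2=D5 downbeat P8
bar 7: v0=B3 v1=G4 v2=B4 downbeat P8
bar 8: v0=A3 v1=A4 v2=C5 downbeat m3
  -> R5 @ bar 0 tick 0 v(0, 2): opens on m3
  -> R1 @ bar 1 tick 0 v(0, 1): A3/A4 P8 -> G3/G4 P8 similar
  -> R2 @ bar 1 tick 0 v(0, 2): A3/C5 m3 -> G3/G4 P8 similar
  -> R2 @ bar 1 tick 0 v(1, 2): A4/C5 m3 -> G4/G4 P1 similar
  -> R1 @ bar 2 tick 0 v(0, 1): G3/G4 P8 -> B3/B4 P8 similar
  -> R3 @ bar 2 tick 0 v(1, 2): B4 above F4
  -> R4 @ bar 2 tick 0 v(0, 2): B3/F4 TT untreated
  -> R3 @ bar 2 tick 1 v(1, 2): B4 above F4
  -> R3 @ bar 2 tick 2 v(1, 2): B4 above F4
  -> R3 @ bar 2 tick 3 v(1, 2): B4 above F4
  -> R2 @ bar 3 tick 0 v(0, 2): B3/F4 TT -> D4/A4 P5 similar
  -> R7 @ bar 3 tick 0 v(1,): B4->F4 leap 6st
  -> R2 @ bar 4 tick 0 v(0, 2): D4/A4 P5 -> E4/E5 P8 similar
  -> R3 @ bar 5 tick 0 v(1, 2): C5 above B4
  -> R3 @ bar 5 tick 1 v(1, 2): C5 above B4
  -> R3 @ bar 5 tick 2 v(1, 2): C5 above B4
  -> R3 @ bar 5 tick 3 v(1, 2): C5 above B4
  -> R1 @ bar 7 tick 0 v(0, 2): D4/D5 P8 -> B3/B4 P8 similar
  -> R8 @ bar 7 tick 0 v(0, 2): penult P8 not 3rd/6th
  -> R6 @ bar 8 tick 3 v(0, 2): closes on m3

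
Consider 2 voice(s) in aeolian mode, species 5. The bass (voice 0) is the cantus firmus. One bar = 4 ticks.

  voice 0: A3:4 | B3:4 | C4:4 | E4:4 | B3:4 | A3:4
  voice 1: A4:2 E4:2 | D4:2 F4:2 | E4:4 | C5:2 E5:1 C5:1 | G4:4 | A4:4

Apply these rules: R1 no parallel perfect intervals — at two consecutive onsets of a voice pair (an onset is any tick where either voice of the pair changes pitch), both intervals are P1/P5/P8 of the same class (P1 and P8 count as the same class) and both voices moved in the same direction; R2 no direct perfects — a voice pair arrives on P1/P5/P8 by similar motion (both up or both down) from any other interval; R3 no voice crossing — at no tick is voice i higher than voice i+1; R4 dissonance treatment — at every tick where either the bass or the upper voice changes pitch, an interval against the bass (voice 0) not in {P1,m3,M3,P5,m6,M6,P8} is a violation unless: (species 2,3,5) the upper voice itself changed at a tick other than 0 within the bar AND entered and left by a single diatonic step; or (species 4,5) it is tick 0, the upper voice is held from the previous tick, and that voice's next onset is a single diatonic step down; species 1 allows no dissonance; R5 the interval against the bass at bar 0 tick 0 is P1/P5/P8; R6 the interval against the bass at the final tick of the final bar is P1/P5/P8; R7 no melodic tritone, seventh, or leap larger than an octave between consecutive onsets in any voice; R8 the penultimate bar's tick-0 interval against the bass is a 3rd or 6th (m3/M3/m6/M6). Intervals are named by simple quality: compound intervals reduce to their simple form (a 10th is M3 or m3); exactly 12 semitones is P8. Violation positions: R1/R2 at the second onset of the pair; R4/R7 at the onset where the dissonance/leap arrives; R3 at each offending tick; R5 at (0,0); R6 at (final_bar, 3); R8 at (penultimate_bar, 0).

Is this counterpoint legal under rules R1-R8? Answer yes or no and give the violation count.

bar 0: v0=A3 v1=A4 (P8)
bar 1: v0=B3 v1=D4 (m3)
bar 2: v0=C4 v1=E4 (M3)
bar 3: v0=E4 v1=C5 (m6)
bar 4: v0=B3 v1=G4 (m6)
bar 5: v0=A3 v1=A4 (P8)
  R4 @ bar1.2: B3/F4 TT untreated

No (1 violations)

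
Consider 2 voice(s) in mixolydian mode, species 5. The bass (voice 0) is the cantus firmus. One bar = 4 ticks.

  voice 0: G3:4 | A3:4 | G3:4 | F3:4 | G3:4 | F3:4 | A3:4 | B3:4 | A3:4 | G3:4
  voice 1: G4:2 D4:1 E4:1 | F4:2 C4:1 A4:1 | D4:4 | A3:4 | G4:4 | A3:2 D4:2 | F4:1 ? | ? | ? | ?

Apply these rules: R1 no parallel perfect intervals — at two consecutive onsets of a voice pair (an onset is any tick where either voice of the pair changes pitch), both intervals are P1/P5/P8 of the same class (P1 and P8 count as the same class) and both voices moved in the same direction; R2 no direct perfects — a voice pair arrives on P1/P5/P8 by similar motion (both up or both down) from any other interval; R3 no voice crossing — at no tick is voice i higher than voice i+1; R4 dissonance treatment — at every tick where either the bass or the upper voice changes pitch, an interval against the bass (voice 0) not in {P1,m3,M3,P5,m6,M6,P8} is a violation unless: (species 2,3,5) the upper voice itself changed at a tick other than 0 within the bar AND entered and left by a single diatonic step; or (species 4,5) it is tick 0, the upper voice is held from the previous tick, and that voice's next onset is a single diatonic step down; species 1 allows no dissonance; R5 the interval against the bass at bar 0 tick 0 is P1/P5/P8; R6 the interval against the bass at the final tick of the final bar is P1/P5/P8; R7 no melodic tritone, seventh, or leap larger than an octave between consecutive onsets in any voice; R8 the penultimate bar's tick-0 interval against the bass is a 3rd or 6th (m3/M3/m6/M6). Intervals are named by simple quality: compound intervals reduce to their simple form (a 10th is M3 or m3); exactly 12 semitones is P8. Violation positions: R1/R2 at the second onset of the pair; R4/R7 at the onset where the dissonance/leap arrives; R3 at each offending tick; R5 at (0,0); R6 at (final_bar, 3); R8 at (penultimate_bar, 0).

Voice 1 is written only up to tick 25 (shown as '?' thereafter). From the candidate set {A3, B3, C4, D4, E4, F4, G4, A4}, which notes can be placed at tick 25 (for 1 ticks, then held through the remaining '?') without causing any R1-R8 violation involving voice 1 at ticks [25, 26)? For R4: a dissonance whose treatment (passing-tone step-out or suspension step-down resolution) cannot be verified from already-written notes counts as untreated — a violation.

{A3, A4, C4, E4, F4}

A3: legal
B3: violates R4,R7
C4: legal
D4: violates R4
E4: legal
F4: legal
G4: violates R4
A4: legal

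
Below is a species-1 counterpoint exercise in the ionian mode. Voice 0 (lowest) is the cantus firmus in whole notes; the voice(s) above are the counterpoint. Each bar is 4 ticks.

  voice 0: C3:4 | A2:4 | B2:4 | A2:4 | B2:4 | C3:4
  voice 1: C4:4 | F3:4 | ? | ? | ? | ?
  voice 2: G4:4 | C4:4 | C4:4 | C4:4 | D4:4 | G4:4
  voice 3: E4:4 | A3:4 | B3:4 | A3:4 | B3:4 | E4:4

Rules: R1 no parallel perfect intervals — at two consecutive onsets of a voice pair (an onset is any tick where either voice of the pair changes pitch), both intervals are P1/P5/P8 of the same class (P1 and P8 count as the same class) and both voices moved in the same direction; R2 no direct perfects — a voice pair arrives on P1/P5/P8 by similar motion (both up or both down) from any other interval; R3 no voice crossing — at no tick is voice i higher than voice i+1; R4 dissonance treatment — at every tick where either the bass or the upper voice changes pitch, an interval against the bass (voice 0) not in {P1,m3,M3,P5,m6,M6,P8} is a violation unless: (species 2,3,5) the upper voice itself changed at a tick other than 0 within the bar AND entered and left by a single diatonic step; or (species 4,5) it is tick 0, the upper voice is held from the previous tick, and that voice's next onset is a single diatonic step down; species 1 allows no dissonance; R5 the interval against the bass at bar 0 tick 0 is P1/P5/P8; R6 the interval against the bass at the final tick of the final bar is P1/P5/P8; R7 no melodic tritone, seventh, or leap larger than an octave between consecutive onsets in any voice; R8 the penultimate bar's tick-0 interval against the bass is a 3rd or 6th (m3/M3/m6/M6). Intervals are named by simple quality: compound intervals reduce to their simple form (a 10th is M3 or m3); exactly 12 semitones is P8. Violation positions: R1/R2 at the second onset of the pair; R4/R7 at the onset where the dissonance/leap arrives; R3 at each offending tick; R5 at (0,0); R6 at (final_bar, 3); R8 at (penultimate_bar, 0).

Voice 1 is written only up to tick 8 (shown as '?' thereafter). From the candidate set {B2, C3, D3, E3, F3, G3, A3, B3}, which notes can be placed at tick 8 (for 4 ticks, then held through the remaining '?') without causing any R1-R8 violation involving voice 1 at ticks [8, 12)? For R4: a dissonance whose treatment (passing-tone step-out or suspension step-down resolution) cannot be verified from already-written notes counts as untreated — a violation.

B2: violates R7
C3: violates R4
D3: legal
E3: violates R4
F3: violates R4
G3: legal
A3: violates R4
B3: violates R2,R7

{D3, G3}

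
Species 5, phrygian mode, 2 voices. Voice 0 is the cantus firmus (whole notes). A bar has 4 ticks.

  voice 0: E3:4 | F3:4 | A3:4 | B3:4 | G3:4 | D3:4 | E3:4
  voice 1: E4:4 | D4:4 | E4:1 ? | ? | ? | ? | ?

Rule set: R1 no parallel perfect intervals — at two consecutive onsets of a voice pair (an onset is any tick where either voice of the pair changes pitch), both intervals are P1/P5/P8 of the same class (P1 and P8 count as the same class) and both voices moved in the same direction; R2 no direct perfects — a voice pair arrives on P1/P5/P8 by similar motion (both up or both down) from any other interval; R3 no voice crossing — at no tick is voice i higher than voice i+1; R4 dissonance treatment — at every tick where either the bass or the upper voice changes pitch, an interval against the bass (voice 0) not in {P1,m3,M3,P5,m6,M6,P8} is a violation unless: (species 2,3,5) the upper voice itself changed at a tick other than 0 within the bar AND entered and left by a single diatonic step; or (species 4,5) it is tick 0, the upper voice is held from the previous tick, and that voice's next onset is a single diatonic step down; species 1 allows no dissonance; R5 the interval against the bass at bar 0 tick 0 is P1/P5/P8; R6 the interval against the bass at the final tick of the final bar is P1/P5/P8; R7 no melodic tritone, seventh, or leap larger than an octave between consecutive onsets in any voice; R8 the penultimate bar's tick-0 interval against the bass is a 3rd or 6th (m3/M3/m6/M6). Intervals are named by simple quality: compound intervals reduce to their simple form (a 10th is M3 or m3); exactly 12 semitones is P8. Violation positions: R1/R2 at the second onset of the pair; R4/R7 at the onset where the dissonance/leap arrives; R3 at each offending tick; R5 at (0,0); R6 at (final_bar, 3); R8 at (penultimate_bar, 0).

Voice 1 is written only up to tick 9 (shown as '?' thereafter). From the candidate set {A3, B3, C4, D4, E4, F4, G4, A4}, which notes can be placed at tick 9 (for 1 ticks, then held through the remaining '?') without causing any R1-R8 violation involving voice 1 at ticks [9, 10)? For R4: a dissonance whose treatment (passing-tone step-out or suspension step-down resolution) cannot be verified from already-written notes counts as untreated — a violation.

{A3, A4, C4, E4, F4}

A3: legal
B3: violates R4
C4: legal
D4: violates R4
E4: legal
F4: legal
G4: violates R4
A4: legal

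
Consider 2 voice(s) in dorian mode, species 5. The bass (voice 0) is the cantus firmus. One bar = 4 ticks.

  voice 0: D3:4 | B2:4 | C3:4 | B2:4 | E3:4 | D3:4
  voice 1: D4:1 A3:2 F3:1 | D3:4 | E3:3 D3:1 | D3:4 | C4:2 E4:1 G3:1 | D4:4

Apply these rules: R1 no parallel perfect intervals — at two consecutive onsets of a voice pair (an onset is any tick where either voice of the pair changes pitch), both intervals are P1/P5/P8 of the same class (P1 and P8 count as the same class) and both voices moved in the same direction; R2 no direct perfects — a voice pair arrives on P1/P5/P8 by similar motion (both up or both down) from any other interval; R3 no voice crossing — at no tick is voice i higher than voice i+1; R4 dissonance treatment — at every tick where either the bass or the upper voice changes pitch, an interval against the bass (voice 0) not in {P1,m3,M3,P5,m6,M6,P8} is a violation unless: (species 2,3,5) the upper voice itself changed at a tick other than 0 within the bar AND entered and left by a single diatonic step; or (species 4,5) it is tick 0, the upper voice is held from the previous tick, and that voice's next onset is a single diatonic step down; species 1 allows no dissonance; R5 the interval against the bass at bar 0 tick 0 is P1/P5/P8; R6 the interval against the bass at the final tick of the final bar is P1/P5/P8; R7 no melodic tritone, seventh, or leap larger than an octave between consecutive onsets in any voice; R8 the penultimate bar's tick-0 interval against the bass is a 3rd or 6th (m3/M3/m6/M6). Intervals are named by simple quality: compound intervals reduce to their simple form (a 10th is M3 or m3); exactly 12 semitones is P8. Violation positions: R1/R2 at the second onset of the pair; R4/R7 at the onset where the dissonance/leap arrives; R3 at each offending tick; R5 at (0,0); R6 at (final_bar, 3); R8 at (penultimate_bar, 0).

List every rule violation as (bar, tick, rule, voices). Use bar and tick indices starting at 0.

(2, 3, R4, (0, 1))
(4, 0, R7, (1,))

bar 0: v0=D3 v1=D4 downbeat P8
bar 1: v0=B2 v1=D3 downbeat m3
bar 2: v0=C3 v1=E3 downbeat M3
bar 3: v0=B2 v1=D3 downbeat m3
bar 4: v0=E3 v1=C4 downbeat m6
bar 5: v0=D3 v1=D4 downbeat P8
  -> R4 @ bar 2 tick 3 v(0, 1): C3/D3 M2 untreated
  -> R7 @ bar 4 tick 0 v(1,): D3->C4 leap 10st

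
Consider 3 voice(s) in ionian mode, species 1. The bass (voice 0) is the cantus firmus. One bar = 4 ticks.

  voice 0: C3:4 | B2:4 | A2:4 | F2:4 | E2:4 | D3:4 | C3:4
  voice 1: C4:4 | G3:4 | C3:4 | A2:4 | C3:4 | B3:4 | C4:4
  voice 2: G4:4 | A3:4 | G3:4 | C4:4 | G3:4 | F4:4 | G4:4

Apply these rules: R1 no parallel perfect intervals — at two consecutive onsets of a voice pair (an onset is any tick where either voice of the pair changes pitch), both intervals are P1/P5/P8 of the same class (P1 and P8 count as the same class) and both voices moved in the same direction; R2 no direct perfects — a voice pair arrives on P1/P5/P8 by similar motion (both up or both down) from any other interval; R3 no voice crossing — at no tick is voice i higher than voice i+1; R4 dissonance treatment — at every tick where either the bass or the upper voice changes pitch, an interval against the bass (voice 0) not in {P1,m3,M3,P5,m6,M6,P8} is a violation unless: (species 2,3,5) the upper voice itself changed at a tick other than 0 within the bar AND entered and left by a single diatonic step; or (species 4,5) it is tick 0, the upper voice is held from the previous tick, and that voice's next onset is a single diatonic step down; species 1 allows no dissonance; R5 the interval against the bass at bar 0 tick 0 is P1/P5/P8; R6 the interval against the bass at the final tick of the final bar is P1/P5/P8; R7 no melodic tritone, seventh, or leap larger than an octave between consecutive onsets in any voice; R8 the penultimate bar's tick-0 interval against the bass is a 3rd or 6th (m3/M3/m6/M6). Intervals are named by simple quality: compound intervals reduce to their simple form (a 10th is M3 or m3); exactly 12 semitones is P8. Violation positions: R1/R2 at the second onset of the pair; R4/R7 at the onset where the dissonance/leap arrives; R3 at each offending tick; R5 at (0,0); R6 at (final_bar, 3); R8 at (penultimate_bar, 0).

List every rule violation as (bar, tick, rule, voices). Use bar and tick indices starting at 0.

bar 0: v0=C3 v1=C4 v2=G4 downbeat P5
bar 1: v0=B2 v1=G3 v2=A3 downbeat m7
bar 2: v0=A2 v1=C3 v2=G3 downbeat m7
bar 3: v0=F2 v1=A2 v2=C4 downbeat P5
bar 4: v0=E2 v1=C3 v2=G3 downbeat m3
bar 5: v0=D3 v1=B3 v2=F4 downbeat m3
bar 6: v0=C3 v1=C4 v2=G4 downbeat P5
  -> R4 @ bar 1 tick 0 v(0, 2): B2/A3 m7 untreated
  -> R7 @ bar 1 tick 0 v(2,): G4->A3 leap 10st
  -> R2 @ bar 2 tick 0 v(1, 2): G3/A3 M2 -> C3/G3 P5 similar
  -> R4 @ bar 2 tick 0 v(0, 2): A2/G3 m7 untreated
  -> R7 @ bar 5 tick 0 v(0,): E2->D3 leap 10st
  -> R7 @ bar 5 tick 0 v(1,): C3->B3 leap 11st
  -> R7 @ bar 5 tick 0 v(2,): G3->F4 leap 10st
  -> R2 @ bar 6 tick 0 v(1, 2): B3/F4 TT -> C4/G4 P5 similar

(1, 0, R4, (0, 2))
(1, 0, R7, (2,))
(2, 0, R2, (1, 2))
(2, 0, R4, (0, 2))
(5, 0, R7, (0,))
(5, 0, R7, (1,))
(5, 0, R7, (2,))
(6, 0, R2, (1, 2))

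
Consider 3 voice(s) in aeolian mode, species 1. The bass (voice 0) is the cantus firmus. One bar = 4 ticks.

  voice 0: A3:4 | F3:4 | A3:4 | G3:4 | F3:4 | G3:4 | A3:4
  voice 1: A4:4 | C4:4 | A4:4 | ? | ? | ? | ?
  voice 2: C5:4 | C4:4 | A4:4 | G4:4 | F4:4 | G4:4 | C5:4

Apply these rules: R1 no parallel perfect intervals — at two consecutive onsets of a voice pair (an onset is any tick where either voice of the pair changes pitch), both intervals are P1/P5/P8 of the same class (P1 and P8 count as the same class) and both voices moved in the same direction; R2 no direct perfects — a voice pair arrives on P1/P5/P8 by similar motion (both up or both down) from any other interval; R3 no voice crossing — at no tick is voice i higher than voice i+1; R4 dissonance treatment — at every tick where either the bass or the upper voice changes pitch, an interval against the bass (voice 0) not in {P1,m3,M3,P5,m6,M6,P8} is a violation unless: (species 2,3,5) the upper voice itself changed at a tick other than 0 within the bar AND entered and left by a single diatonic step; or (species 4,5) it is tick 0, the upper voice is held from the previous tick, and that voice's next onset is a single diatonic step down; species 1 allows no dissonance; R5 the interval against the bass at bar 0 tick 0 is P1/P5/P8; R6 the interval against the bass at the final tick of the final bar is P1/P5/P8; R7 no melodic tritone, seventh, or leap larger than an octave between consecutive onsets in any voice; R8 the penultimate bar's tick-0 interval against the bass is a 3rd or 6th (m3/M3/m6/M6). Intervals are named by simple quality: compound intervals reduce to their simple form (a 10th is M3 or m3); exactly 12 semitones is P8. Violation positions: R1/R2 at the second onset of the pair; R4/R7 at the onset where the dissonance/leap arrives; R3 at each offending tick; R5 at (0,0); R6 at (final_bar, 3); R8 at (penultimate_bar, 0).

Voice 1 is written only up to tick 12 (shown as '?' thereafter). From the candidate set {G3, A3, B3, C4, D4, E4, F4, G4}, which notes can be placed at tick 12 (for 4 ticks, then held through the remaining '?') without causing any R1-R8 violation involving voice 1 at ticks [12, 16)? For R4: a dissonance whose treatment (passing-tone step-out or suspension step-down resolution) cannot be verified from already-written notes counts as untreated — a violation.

G3: violates R1,R7
A3: violates R4
B3: violates R7
C4: violates R2,R4
D4: violates R2
E4: legal
F4: violates R4
G4: violates R1

{E4}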